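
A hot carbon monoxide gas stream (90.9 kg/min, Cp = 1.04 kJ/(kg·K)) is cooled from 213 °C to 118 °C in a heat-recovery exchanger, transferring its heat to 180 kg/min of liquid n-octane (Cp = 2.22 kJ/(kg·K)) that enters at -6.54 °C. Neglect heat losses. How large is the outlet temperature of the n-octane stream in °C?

T_c,out = 15.9 °C

Heat released by hot stream: Q = 90.9 × 1.04 × (213 − 118) = 8980.9 kJ/min
Energy balance on cold side (adiabatic exchanger): Q = ṁ_c·Cp_c·(T_c,out − T_c,in)
T_c,out = -6.54 + 8980.9/(180 × 2.22) = 15.935 °C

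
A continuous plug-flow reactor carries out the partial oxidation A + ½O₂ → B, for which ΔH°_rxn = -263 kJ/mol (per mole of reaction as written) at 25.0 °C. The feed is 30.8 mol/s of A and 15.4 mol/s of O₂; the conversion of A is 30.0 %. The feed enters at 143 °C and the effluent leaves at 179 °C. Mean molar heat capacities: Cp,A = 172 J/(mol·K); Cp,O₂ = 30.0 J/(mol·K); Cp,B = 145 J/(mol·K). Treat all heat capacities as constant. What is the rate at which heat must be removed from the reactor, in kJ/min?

Q_out = 137000 kJ/min

Extent of reaction ξ = 0.300 × 30.8 = 9.24 mol/s
Reaction term: ξ·ΔH°_rxn = 9.24 × -263 = -2430.1 kJ/s
Sensible, feed 143→25 °C: -679.63 kJ/s
Outlet flows (mol/s): A 21.56, O₂ 10.78, B 9.24
Sensible, products 25→179 °C: 827.21 kJ/s
Q = ΔH = -2282.5 kJ/s = -2282.5 kW
Heat removed = 136950 kJ/min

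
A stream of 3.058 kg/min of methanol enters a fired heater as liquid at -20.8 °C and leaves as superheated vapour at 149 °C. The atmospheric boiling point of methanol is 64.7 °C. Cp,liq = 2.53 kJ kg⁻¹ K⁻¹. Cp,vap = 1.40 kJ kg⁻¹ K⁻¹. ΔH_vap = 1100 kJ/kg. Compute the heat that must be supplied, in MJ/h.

liquid -20.8→64.7 °C: 216.31 kJ/kg
vaporisation at 64.7 °C: 1100 kJ/kg
vapour 64.7→149 °C: 118.02 kJ/kg
Δh = 216.31 + 1100 + 118.02 = 1434.3 kJ/kg
Q = ṁ·Δh = 3.058 kg/min × 1434.3 kJ/kg = 4386.2 kJ/min
|Q| = 73.103 kW = 263.17 MJ/h

Q = 263 MJ/h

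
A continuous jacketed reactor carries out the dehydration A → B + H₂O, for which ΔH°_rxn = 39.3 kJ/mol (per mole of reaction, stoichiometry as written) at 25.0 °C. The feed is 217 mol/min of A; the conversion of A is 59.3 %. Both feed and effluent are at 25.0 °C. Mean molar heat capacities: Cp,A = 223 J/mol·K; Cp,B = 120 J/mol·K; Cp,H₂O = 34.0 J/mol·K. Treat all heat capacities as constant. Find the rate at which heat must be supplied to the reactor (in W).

Extent of reaction ξ = 0.593 × 217 = 128.68 mol/min
Reaction term: ξ·ΔH°_rxn = 128.68 × 39.3 = 5057.2 kJ/min
Q = ΔH = 5057.2 kJ/min = 84.286 kW
Heat supplied = 84286 W

Q_in = 84300 W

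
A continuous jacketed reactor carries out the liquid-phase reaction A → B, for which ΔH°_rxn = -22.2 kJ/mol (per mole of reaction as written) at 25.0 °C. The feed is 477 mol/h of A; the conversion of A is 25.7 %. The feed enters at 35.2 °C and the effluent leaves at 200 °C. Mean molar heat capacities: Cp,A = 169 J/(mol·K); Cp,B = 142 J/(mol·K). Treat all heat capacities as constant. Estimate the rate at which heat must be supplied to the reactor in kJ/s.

Extent of reaction ξ = 0.257 × 477 = 122.59 mol/h
Reaction term: ξ·ΔH°_rxn = 122.59 × -22.2 = -2721.5 kJ/h
Sensible, feed 35.2→25 °C: -822.25 kJ/h
Outlet flows (mol/h): A 354.41, B 122.59
Sensible, products 25→200 °C: 13528 kJ/h
Q = ΔH = 9984.3 kJ/h = 2.7734 kW
Heat supplied = 2.7734 kJ/s

Q_in = 2.77 kJ/s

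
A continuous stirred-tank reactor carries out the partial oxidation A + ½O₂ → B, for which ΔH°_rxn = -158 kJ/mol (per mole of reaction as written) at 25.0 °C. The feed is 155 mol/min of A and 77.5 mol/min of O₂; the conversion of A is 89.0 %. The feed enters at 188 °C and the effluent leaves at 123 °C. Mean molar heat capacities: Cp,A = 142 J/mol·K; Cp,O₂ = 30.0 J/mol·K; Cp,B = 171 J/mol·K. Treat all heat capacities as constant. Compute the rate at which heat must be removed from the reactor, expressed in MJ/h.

Extent of reaction ξ = 0.890 × 155 = 137.95 mol/min
Reaction term: ξ·ΔH°_rxn = 137.95 × -158 = -21796 kJ/min
Sensible, feed 188→25 °C: -3966.6 kJ/min
Outlet flows (mol/min): A 17.05, O₂ 8.525, B 137.95
Sensible, products 25→123 °C: 2574.1 kJ/min
Q = ΔH = -23189 kJ/min = -386.48 kW
Heat removed = 1391.3 MJ/h

Q_out = 1390 MJ/h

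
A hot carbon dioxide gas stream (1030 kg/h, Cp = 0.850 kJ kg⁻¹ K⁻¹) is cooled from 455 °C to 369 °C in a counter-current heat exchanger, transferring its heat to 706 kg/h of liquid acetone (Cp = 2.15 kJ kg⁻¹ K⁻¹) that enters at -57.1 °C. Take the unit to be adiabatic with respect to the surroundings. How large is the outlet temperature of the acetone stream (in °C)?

T_c,out = -7.50 °C

Heat released by hot stream: Q = 1030 × 0.850 × (455 − 369) = 75293 kJ/h
Energy balance on cold side (adiabatic exchanger): Q = ṁ_c·Cp_c·(T_c,out − T_c,in)
T_c,out = -57.1 + 75293/(706 × 2.15) = -7.4966 °C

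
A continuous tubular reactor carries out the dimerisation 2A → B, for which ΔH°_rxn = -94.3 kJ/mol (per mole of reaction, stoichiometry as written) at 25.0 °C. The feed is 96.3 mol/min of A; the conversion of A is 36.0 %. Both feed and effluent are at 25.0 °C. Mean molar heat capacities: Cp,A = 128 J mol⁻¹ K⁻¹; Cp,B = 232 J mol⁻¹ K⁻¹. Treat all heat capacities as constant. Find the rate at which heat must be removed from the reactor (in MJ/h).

Q_out = 98.1 MJ/h

Extent of reaction ξ = 0.360 × 96.3 / 2 = 17.334 mol/min
Reaction term: ξ·ΔH°_rxn = 17.334 × -94.3 = -1634.6 kJ/min
Q = ΔH = -1634.6 kJ/min = -27.243 kW
Heat removed = 98.076 MJ/h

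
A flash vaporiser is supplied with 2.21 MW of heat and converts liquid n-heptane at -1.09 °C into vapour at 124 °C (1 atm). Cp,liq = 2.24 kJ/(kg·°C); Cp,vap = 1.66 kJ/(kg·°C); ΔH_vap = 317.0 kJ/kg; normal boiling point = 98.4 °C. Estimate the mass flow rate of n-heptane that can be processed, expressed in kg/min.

Δh = 2.24×(98.4−-1.09) + 317.0 + 1.66×(124−98.4) = 582.35 kJ/kg
Q = 2.21 MW = 2210 kJ/s = 132600 kJ/min
ṁ = Q/Δh = 132600 / 582.35 = 227.7 kg/min

ṁ = 228 kg/min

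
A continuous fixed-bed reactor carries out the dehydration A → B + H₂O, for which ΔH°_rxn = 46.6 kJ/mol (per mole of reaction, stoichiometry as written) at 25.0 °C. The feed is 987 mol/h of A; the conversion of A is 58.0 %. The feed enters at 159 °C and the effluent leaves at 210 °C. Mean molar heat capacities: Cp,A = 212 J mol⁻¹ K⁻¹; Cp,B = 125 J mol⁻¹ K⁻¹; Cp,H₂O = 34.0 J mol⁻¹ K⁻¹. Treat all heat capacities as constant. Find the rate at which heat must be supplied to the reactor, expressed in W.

Q_in = 8820 W

Extent of reaction ξ = 0.580 × 987 = 572.46 mol/h
Reaction term: ξ·ΔH°_rxn = 572.46 × 46.6 = 26677 kJ/h
Sensible, feed 159→25 °C: -28039 kJ/h
Outlet flows (mol/h): A 414.54, B 572.46, H₂O 572.46
Sensible, products 25→210 °C: 33097 kJ/h
Q = ΔH = 31735 kJ/h = 8.8153 kW
Heat supplied = 8815.3 W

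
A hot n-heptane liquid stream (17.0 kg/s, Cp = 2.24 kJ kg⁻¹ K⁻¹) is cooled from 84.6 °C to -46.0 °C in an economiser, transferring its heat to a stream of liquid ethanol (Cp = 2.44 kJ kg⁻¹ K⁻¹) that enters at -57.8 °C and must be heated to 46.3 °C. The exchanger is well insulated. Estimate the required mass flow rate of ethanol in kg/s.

ṁ_c = 19.6 kg/s

Heat released by hot stream: Q = 17.0 × 2.24 × (84.6 − -46.0) = 4973.2 kJ/s
Energy balance on cold side (adiabatic exchanger): Q = ṁ_c·Cp_c·(T_c,out − T_c,in)
ṁ_c = 4973.2 / [2.44 × (46.3 − -57.8)] = 19.579 kg/s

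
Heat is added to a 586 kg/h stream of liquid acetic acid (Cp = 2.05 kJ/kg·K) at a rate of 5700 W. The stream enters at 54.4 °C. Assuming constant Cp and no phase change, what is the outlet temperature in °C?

T_out = 71.5 °C

Q = 5700 W = 20520 kJ/h
ΔT = Q/(ṁ·Cp) = 20520/(586×2.05) = 17.081 K
T_out = 54.4 + 17.081 = 71.481 °C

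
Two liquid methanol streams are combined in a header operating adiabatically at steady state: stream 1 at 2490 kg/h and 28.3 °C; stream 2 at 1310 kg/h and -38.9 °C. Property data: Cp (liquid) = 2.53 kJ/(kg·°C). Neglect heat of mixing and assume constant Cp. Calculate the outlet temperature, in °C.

T_out = 5.13 °C

No heat crosses the boundary, so H_out = H_in.
Σ ṁᵢCp,ᵢTᵢ = 2490×2.53×28.3 + 1310×2.53×-38.9 = 49355
Σ ṁᵢCp,ᵢ = 2490×2.53 + 1310×2.53 = 9614
T_out = 49355 / 9614 = 5.1337 °C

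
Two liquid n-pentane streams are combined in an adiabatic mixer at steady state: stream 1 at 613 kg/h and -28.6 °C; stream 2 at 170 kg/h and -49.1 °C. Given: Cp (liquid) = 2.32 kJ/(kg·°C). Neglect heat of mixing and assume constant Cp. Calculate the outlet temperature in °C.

No heat crosses the boundary, so H_out = H_in.
Σ ṁᵢCp,ᵢTᵢ = 613×2.32×-28.6 + 170×2.32×-49.1 = -60039
Σ ṁᵢCp,ᵢ = 613×2.32 + 170×2.32 = 1816.6
T_out = -60039 / 1816.6 = -33.051 °C

T_out = -33.1 °C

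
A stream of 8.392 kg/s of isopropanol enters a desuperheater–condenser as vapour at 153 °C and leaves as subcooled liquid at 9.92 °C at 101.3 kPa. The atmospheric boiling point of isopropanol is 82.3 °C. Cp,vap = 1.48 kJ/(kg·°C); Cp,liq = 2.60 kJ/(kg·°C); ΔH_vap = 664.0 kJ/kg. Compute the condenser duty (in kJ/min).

vapour 153→82.3 °C: -104.64 kJ/kg
condensation at 82.3 °C: -664 kJ/kg
liquid 82.3→9.92 °C: -188.19 kJ/kg
Δh = -104.64 + -664 + -188.19 = -956.82 kJ/kg
Q = ṁ·Δh = 8.392 kg/s × -956.82 kJ/kg = -8029.7 kJ/s
|Q| = 8029.7 kW = 481780 kJ/min

Q_c = 482000 kJ/min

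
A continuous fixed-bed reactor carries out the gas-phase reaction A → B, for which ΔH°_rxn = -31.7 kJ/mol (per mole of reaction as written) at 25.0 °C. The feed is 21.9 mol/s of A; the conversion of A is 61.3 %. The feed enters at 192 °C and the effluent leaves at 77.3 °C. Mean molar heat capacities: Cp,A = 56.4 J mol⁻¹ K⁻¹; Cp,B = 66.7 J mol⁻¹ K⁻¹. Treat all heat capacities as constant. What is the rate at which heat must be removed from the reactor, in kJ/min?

Extent of reaction ξ = 0.613 × 21.9 = 13.425 mol/s
Reaction term: ξ·ΔH°_rxn = 13.425 × -31.7 = -425.56 kJ/s
Sensible, feed 192→25 °C: -206.27 kJ/s
Outlet flows (mol/s): A 8.4753, B 13.425
Sensible, products 25→77.3 °C: 71.831 kJ/s
Q = ΔH = -560 kJ/s = -560 kW
Heat removed = 33600 kJ/min

Q_out = 33600 kJ/min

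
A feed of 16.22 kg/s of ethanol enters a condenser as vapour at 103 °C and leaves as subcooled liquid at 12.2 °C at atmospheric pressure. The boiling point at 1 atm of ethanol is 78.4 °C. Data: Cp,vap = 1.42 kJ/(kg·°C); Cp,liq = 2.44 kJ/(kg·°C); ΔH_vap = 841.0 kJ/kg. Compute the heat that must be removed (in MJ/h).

vapour 103→78.4 °C: -34.932 kJ/kg
condensation at 78.4 °C: -841 kJ/kg
liquid 78.4→12.2 °C: -161.53 kJ/kg
Δh = -34.932 + -841 + -161.53 = -1037.5 kJ/kg
Q = ṁ·Δh = 16.22 kg/s × -1037.5 kJ/kg = -16828 kJ/s
|Q| = 16828 kW = 60579 MJ/h

Q_c = 60600 MJ/h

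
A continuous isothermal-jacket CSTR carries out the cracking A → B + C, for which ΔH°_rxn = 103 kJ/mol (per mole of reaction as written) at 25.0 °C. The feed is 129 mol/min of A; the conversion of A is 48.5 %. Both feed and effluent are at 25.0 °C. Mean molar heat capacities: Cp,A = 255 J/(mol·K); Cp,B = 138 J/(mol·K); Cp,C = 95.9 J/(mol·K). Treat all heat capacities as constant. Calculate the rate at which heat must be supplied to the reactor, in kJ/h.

Q_in = 387000 kJ/h

Extent of reaction ξ = 0.485 × 129 = 62.565 mol/min
Reaction term: ξ·ΔH°_rxn = 62.565 × 103 = 6444.2 kJ/min
Q = ΔH = 6444.2 kJ/min = 107.4 kW
Heat supplied = 386650 kJ/h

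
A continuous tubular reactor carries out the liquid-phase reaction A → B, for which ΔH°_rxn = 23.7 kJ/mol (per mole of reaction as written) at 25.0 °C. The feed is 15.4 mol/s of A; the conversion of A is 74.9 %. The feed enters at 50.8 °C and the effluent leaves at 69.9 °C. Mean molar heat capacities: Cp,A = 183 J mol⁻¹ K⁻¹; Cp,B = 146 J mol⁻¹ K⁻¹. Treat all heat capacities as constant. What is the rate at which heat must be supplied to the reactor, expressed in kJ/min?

Extent of reaction ξ = 0.749 × 15.4 = 11.535 mol/s
Reaction term: ξ·ΔH°_rxn = 11.535 × 23.7 = 273.37 kJ/s
Sensible, feed 50.8→25 °C: -72.71 kJ/s
Outlet flows (mol/s): A 3.8654, B 11.535
Sensible, products 25→69.9 °C: 107.37 kJ/s
Q = ΔH = 308.04 kJ/s = 308.04 kW
Heat supplied = 18482 kJ/min

Q_in = 18500 kJ/min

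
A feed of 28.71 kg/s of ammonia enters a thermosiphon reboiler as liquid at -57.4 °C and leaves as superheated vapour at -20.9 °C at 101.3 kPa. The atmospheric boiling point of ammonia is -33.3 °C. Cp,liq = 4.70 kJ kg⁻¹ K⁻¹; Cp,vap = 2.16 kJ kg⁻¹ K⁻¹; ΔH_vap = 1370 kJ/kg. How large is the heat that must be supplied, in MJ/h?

liquid -57.4→-33.3 °C: 113.27 kJ/kg
vaporisation at -33.3 °C: 1370 kJ/kg
vapour -33.3→-20.9 °C: 26.784 kJ/kg
Δh = 113.27 + 1370 + 26.784 = 1510.1 kJ/kg
Q = ṁ·Δh = 28.71 kg/s × 1510.1 kJ/kg = 43354 kJ/s
|Q| = 43354 kW = 156070 MJ/h

Q = 156000 MJ/h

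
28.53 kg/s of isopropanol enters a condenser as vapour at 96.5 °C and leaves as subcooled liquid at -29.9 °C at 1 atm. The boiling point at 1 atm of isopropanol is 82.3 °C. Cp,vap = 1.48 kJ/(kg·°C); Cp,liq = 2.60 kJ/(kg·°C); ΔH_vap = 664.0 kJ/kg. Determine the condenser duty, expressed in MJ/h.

Q_c = 100000 MJ/h

vapour 96.5→82.3 °C: -21.016 kJ/kg
condensation at 82.3 °C: -664 kJ/kg
liquid 82.3→-29.9 °C: -291.72 kJ/kg
Δh = -21.016 + -664 + -291.72 = -976.74 kJ/kg
Q = ṁ·Δh = 28.53 kg/s × -976.74 kJ/kg = -27866 kJ/s
|Q| = 27866 kW = 100320 MJ/h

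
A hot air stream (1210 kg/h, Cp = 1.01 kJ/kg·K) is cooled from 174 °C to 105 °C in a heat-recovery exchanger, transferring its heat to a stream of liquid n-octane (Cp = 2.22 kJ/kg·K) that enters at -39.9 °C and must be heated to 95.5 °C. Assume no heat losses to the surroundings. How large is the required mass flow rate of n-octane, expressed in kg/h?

Heat released by hot stream: Q = 1210 × 1.01 × (174 − 105) = 84325 kJ/h
Energy balance on cold side (adiabatic exchanger): Q = ṁ_c·Cp_c·(T_c,out − T_c,in)
ṁ_c = 84325 / [2.22 × (95.5 − -39.9)] = 280.53 kg/h

ṁ_c = 281 kg/h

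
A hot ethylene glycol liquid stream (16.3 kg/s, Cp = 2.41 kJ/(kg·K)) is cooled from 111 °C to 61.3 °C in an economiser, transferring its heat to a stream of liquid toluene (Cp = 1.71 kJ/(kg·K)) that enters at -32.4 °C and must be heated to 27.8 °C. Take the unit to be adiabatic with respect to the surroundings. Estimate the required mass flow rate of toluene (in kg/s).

Heat released by hot stream: Q = 16.3 × 2.41 × (111 − 61.3) = 1952.4 kJ/s
Energy balance on cold side (adiabatic exchanger): Q = ṁ_c·Cp_c·(T_c,out − T_c,in)
ṁ_c = 1952.4 / [1.71 × (27.8 − -32.4)] = 18.966 kg/s

ṁ_c = 19.0 kg/s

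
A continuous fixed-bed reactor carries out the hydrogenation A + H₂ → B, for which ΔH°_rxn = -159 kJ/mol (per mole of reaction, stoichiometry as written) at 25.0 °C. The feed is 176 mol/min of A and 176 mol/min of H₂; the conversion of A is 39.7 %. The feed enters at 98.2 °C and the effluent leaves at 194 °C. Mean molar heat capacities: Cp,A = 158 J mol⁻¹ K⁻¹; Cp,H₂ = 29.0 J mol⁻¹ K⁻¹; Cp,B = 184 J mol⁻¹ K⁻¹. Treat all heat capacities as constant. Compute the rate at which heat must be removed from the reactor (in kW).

Extent of reaction ξ = 0.397 × 176 = 69.872 mol/min
Reaction term: ξ·ΔH°_rxn = 69.872 × -159 = -11110 kJ/min
Sensible, feed 98.2→25 °C: -2409.2 kJ/min
Outlet flows (mol/min): A 106.13, H₂ 106.13, B 69.872
Sensible, products 25→194 °C: 5526.7 kJ/min
Q = ΔH = -7992.1 kJ/min = -133.2 kW
Heat removed = 133.2 kW

Q_out = 133 kW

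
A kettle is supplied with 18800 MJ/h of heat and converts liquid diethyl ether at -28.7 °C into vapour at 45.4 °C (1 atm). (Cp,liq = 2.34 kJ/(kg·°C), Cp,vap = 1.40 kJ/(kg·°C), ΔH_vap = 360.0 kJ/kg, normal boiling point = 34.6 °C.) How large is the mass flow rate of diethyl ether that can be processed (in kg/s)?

Δh = 2.34×(34.6−-28.7) + 360.0 + 1.40×(45.4−34.6) = 523.24 kJ/kg
Q = 18800 MJ/h = 5222.2 kJ/s = 5222.2 kJ/s
ṁ = Q/Δh = 5222.2 / 523.24 = 9.9805 kg/s

ṁ = 9.98 kg/s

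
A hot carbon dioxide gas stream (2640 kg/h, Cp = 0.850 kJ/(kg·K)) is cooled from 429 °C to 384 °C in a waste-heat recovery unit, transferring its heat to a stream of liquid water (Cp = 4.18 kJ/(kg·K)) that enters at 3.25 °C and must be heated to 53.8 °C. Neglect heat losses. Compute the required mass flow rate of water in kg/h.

Heat released by hot stream: Q = 2640 × 0.850 × (429 − 384) = 100980 kJ/h
Energy balance on cold side (adiabatic exchanger): Q = ṁ_c·Cp_c·(T_c,out − T_c,in)
ṁ_c = 100980 / [4.18 × (53.8 − 3.25)] = 477.9 kg/h

ṁ_c = 478 kg/h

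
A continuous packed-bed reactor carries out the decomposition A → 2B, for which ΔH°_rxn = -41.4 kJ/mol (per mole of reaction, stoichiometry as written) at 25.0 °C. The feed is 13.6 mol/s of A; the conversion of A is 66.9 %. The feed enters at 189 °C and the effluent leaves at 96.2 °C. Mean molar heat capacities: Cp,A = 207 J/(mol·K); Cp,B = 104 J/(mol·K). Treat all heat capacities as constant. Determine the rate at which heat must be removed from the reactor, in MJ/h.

Extent of reaction ξ = 0.669 × 13.6 = 9.0984 mol/s
Reaction term: ξ·ΔH°_rxn = 9.0984 × -41.4 = -376.67 kJ/s
Sensible, feed 189→25 °C: -461.69 kJ/s
Outlet flows (mol/s): A 4.5016, B 18.197
Sensible, products 25→96.2 °C: 201.09 kJ/s
Q = ΔH = -637.28 kJ/s = -637.28 kW
Heat removed = 2294.2 MJ/h

Q_out = 2290 MJ/h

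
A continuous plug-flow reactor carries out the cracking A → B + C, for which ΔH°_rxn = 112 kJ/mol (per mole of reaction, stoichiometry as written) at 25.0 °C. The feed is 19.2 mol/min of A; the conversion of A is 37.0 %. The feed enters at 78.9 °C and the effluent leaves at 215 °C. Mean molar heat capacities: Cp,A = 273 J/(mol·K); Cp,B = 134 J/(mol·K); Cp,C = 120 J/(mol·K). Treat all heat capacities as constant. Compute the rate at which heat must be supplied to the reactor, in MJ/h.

Q_in = 89.0 MJ/h

Extent of reaction ξ = 0.370 × 19.2 = 7.104 mol/min
Reaction term: ξ·ΔH°_rxn = 7.104 × 112 = 795.65 kJ/min
Sensible, feed 78.9→25 °C: -282.52 kJ/min
Outlet flows (mol/min): A 12.096, B 7.104, C 7.104
Sensible, products 25→215 °C: 970.26 kJ/min
Q = ΔH = 1483.4 kJ/min = 24.723 kW
Heat supplied = 89.003 MJ/h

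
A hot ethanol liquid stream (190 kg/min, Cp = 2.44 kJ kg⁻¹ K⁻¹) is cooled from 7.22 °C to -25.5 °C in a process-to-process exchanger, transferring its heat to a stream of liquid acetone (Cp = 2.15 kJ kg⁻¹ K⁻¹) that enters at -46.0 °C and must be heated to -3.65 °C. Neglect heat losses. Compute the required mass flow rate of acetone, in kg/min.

Heat released by hot stream: Q = 190 × 2.44 × (7.22 − -25.5) = 15169 kJ/min
Energy balance on cold side (adiabatic exchanger): Q = ṁ_c·Cp_c·(T_c,out − T_c,in)
ṁ_c = 15169 / [2.15 × (-3.65 − -46.0)] = 166.6 kg/min

ṁ_c = 167 kg/min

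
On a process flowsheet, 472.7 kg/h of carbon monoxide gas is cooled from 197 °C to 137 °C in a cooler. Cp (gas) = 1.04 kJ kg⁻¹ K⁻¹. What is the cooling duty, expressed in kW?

Q_c = 8.19 kW

Q = ṁ·Cp·ΔT = 472.7 × 1.04 × (137 − 197) = -29496 kJ/h
Converting: 29496 / 3600 s = 8.1935 kW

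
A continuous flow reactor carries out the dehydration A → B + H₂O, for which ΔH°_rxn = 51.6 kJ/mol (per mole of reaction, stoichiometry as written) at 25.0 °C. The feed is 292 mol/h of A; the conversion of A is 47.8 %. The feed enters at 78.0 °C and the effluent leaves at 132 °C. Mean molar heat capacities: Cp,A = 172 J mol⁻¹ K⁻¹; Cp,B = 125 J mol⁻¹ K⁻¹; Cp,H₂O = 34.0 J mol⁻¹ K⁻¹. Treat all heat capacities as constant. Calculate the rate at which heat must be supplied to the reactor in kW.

Q_in = 2.70 kW

Extent of reaction ξ = 0.478 × 292 = 139.58 mol/h
Reaction term: ξ·ΔH°_rxn = 139.58 × 51.6 = 7202.1 kJ/h
Sensible, feed 78.0→25 °C: -2661.9 kJ/h
Outlet flows (mol/h): A 152.42, B 139.58, H₂O 139.58
Sensible, products 25→132 °C: 5179.8 kJ/h
Q = ΔH = 9720.1 kJ/h = 2.7 kW
Heat supplied = 2.7 kW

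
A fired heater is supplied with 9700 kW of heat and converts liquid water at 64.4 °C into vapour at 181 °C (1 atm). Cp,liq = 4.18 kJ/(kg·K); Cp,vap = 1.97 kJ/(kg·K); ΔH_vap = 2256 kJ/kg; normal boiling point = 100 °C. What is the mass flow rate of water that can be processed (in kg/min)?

Δh = 4.18×(100−64.4) + 2256 + 1.97×(181−100) = 2564.4 kJ/kg
Q = 9700 kW = 9700 kJ/s = 582000 kJ/min
ṁ = Q/Δh = 582000 / 2564.4 = 226.96 kg/min

ṁ = 227 kg/min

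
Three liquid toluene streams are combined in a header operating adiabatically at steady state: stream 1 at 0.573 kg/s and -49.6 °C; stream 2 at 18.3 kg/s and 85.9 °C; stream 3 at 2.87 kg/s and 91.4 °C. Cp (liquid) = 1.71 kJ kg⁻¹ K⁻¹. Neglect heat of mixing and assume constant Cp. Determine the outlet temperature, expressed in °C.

T_out = 83.1 °C

Adiabatic, steady state ⇒ Σ ṁᵢCp,ᵢ(T_out − Tᵢ) = 0
Σ ṁᵢCp,ᵢTᵢ = 0.573×1.71×-49.6 + 18.3×1.71×85.9 + 2.87×1.71×91.4 = 3088
Σ ṁᵢCp,ᵢ = 0.573×1.71 + 18.3×1.71 + 2.87×1.71 = 37.181
T_out = 3088 / 37.181 = 83.055 °C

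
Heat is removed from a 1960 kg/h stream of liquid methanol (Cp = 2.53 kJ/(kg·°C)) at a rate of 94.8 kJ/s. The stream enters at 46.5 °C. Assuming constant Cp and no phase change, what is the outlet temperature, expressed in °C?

T_out = -22.3 °C

Q = 94.8 kJ/s = 341280 kJ/h
ΔT = Q/(ṁ·Cp) = 341280/(1960×2.53) = 68.823 K
T_out = 46.5 − 68.823 = -22.323 °C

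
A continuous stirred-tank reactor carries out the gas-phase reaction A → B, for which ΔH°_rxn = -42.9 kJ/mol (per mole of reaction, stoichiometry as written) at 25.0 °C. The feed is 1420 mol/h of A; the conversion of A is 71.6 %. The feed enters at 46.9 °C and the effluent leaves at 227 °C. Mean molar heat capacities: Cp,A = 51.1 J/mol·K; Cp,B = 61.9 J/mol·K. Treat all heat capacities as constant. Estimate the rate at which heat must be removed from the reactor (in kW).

Q_out = 7.87 kW

Extent of reaction ξ = 0.716 × 1420 = 1016.7 mol/h
Reaction term: ξ·ΔH°_rxn = 1016.7 × -42.9 = -43617 kJ/h
Sensible, feed 46.9→25 °C: -1589.1 kJ/h
Outlet flows (mol/h): A 403.28, B 1016.7
Sensible, products 25→227 °C: 16876 kJ/h
Q = ΔH = -28331 kJ/h = -7.8697 kW
Heat removed = 7.8697 kW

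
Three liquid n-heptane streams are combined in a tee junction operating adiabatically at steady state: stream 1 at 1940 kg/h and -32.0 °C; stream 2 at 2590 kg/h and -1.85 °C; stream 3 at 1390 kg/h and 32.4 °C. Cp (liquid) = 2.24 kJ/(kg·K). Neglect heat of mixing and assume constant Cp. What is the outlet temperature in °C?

T_out = -3.69 °C

Energy balance with Q = 0: Σ ṁᵢCp,ᵢ(T_out − Tᵢ) = 0
Σ ṁᵢCp,ᵢTᵢ = 1940×2.24×-32.0 + 2590×2.24×-1.85 + 1390×2.24×32.4 = -48912
Σ ṁᵢCp,ᵢ = 1940×2.24 + 2590×2.24 + 1390×2.24 = 13261
T_out = -48912 / 13261 = -3.6884 °C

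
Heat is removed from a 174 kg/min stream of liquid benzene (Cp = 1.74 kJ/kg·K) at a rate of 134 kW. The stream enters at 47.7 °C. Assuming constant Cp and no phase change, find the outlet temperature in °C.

T_out = 21.1 °C

Q = 134 kW = 8040 kJ/min
ΔT = Q/(ṁ·Cp) = 8040/(174×1.74) = 26.556 K
T_out = 47.7 − 26.556 = 21.144 °C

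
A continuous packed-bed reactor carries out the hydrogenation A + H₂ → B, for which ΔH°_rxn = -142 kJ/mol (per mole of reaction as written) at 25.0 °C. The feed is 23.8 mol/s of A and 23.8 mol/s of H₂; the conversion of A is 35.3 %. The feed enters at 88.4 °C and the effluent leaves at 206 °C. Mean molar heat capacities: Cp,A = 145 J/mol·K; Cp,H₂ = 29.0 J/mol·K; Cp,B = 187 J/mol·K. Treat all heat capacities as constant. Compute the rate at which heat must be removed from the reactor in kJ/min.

Q_out = 41200 kJ/min

Extent of reaction ξ = 0.353 × 23.8 = 8.4014 mol/s
Reaction term: ξ·ΔH°_rxn = 8.4014 × -142 = -1193 kJ/s
Sensible, feed 88.4→25 °C: -262.55 kJ/s
Outlet flows (mol/s): A 15.399, H₂ 15.399, B 8.4014
Sensible, products 25→206 °C: 769.33 kJ/s
Q = ΔH = -686.23 kJ/s = -686.23 kW
Heat removed = 41174 kJ/min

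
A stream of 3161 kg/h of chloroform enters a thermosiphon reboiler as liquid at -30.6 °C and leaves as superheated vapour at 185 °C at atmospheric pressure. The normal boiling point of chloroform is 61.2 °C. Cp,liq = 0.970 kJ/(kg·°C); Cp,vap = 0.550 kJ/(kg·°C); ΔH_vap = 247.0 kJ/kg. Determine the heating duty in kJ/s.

Q = 355 kJ/s

liquid -30.6→61.2 °C: 89.046 kJ/kg
vaporisation at 61.2 °C: 247 kJ/kg
vapour 61.2→185 °C: 68.09 kJ/kg
Δh = 89.046 + 247 + 68.09 = 404.14 kJ/kg
Q = ṁ·Δh = 3161 kg/h × 404.14 kJ/kg = 1.2775e+06 kJ/h
|Q| = 354.85 kW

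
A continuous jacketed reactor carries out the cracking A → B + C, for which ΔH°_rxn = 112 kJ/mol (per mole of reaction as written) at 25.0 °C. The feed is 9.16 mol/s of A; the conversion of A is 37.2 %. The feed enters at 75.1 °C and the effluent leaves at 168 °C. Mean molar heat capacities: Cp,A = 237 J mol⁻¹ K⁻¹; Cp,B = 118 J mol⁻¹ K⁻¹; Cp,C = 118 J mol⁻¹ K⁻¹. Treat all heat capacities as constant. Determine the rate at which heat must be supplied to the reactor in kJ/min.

Q_in = 35000 kJ/min

Extent of reaction ξ = 0.372 × 9.16 = 3.4075 mol/s
Reaction term: ξ·ΔH°_rxn = 3.4075 × 112 = 381.64 kJ/s
Sensible, feed 75.1→25 °C: -108.76 kJ/s
Outlet flows (mol/s): A 5.7525, B 3.4075, C 3.4075
Sensible, products 25→168 °C: 309.95 kJ/s
Q = ΔH = 582.83 kJ/s = 582.83 kW
Heat supplied = 34970 kJ/min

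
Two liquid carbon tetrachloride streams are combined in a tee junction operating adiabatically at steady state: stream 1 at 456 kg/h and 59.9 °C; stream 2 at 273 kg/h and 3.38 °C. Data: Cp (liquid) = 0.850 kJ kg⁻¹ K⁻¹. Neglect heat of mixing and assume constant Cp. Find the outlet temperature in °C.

No heat crosses the boundary, so H_out = H_in.
Σ ṁᵢCp,ᵢTᵢ = 456×0.850×59.9 + 273×0.850×3.38 = 24002
Σ ṁᵢCp,ᵢ = 456×0.850 + 273×0.850 = 619.65
T_out = 24002 / 619.65 = 38.734 °C

T_out = 38.7 °C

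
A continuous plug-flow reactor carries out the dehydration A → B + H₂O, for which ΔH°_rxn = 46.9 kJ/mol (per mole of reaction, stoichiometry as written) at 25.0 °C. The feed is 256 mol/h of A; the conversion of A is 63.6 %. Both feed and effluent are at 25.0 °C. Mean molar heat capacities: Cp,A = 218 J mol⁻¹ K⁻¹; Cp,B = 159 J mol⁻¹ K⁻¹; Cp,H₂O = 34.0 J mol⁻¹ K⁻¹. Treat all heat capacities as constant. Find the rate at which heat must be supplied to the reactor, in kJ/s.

Extent of reaction ξ = 0.636 × 256 = 162.82 mol/h
Reaction term: ξ·ΔH°_rxn = 162.82 × 46.9 = 7636.1 kJ/h
Q = ΔH = 7636.1 kJ/h = 2.1211 kW
Heat supplied = 2.1211 kJ/s

Q_in = 2.12 kJ/s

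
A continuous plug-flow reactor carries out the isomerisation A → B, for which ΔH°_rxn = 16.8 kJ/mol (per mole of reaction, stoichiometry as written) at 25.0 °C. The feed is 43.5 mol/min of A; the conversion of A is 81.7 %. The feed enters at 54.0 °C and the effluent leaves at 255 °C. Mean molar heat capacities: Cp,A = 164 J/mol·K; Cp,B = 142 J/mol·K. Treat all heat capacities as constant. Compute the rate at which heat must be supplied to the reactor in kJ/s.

Extent of reaction ξ = 0.817 × 43.5 = 35.539 mol/min
Reaction term: ξ·ΔH°_rxn = 35.539 × 16.8 = 597.06 kJ/min
Sensible, feed 54.0→25 °C: -206.89 kJ/min
Outlet flows (mol/min): A 7.9605, B 35.539
Sensible, products 25→255 °C: 1461 kJ/min
Q = ΔH = 1851.2 kJ/min = 30.853 kW
Heat supplied = 30.853 kJ/s

Q_in = 30.9 kJ/s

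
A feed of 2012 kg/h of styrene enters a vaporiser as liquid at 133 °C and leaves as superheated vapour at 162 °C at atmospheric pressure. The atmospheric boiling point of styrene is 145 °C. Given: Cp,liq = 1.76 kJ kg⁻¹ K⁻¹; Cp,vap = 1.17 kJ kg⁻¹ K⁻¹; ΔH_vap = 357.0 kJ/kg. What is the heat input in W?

liquid 133→145 °C: 21.12 kJ/kg
vaporisation at 145 °C: 357 kJ/kg
vapour 145→162 °C: 19.89 kJ/kg
Δh = 21.12 + 357 + 19.89 = 398.01 kJ/kg
Q = ṁ·Δh = 2012 kg/h × 398.01 kJ/kg = 800800 kJ/h
|Q| = 222.44 kW = 222440 W

Q = 222000 W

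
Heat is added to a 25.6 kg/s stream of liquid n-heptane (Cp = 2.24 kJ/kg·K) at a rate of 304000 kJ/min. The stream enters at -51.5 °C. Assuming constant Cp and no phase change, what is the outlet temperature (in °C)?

Q = 304000 kJ/min = 5066.7 kJ/s
ΔT = Q/(ṁ·Cp) = 5066.7/(25.6×2.24) = 88.356 K
T_out = -51.5 + 88.356 = 36.856 °C

T_out = 36.9 °C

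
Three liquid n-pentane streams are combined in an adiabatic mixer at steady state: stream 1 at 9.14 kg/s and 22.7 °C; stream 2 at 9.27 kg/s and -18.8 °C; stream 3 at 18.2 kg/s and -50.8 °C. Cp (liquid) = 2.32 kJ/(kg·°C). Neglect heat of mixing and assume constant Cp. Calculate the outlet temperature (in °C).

Energy balance with Q = 0: Σ ṁᵢCp,ᵢ(T_out − Tᵢ) = 0
Σ ṁᵢCp,ᵢTᵢ = 9.14×2.32×22.7 + 9.27×2.32×-18.8 + 18.2×2.32×-50.8 = -2068
Σ ṁᵢCp,ᵢ = 9.14×2.32 + 9.27×2.32 + 18.2×2.32 = 84.935
T_out = -2068 / 84.935 = -24.347 °C

T_out = -24.3 °C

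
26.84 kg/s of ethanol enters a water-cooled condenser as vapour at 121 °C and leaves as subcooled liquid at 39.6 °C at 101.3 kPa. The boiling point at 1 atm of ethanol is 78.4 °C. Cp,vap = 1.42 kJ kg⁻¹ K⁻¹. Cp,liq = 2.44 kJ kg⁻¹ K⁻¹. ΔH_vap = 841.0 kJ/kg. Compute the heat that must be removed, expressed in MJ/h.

vapour 121→78.4 °C: -60.492 kJ/kg
condensation at 78.4 °C: -841 kJ/kg
liquid 78.4→39.6 °C: -94.672 kJ/kg
Δh = -60.492 + -841 + -94.672 = -996.16 kJ/kg
Q = ṁ·Δh = 26.84 kg/s × -996.16 kJ/kg = -26737 kJ/s
|Q| = 26737 kW = 96253 MJ/h

Q_c = 96300 MJ/h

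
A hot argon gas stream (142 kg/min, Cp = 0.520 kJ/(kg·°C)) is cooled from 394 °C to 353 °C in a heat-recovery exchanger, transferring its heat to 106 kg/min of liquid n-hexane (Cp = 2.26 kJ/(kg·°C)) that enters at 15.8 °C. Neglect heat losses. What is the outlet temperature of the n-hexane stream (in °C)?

T_c,out = 28.4 °C

Heat released by hot stream: Q = 142 × 0.520 × (394 − 353) = 3027.4 kJ/min
Energy balance on cold side (adiabatic exchanger): Q = ṁ_c·Cp_c·(T_c,out − T_c,in)
T_c,out = 15.8 + 3027.4/(106 × 2.26) = 28.438 °C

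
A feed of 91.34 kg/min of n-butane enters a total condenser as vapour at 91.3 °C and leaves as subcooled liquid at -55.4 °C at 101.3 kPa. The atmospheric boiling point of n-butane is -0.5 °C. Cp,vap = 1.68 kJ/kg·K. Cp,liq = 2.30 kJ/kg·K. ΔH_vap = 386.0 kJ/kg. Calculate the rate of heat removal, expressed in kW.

Q_c = 1010 kW

vapour 91.3→-0.5 °C: -154.22 kJ/kg
condensation at -0.5 °C: -386 kJ/kg
liquid -0.5→-55.4 °C: -126.27 kJ/kg
Δh = -154.22 + -386 + -126.27 = -666.49 kJ/kg
Q = ṁ·Δh = 91.34 kg/min × -666.49 kJ/kg = -60878 kJ/min
|Q| = 1014.6 kW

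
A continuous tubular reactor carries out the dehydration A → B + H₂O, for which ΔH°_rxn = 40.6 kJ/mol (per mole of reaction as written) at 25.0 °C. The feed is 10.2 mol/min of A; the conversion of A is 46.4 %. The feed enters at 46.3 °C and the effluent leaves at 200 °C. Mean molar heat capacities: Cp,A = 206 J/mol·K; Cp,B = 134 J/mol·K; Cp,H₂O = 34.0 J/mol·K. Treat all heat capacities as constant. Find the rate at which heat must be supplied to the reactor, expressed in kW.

Extent of reaction ξ = 0.464 × 10.2 = 4.7328 mol/min
Reaction term: ξ·ΔH°_rxn = 4.7328 × 40.6 = 192.15 kJ/min
Sensible, feed 46.3→25 °C: -44.756 kJ/min
Outlet flows (mol/min): A 5.4672, B 4.7328, H₂O 4.7328
Sensible, products 25→200 °C: 336.24 kJ/min
Q = ΔH = 483.63 kJ/min = 8.0605 kW
Heat supplied = 8.0605 kW

Q_in = 8.06 kW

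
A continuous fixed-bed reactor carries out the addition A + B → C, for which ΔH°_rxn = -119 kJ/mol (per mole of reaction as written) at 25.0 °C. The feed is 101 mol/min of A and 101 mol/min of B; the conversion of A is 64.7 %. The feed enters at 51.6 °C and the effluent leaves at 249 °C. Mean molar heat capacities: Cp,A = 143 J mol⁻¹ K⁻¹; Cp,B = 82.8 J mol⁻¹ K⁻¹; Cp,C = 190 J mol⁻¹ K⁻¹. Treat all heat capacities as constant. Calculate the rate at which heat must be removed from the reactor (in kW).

Extent of reaction ξ = 0.647 × 101 = 65.347 mol/min
Reaction term: ξ·ΔH°_rxn = 65.347 × -119 = -7776.3 kJ/min
Sensible, feed 51.6→25 °C: -606.63 kJ/min
Outlet flows (mol/min): A 35.653, B 35.653, C 65.347
Sensible, products 25→249 °C: 4584.5 kJ/min
Q = ΔH = -3798.5 kJ/min = -63.308 kW
Heat removed = 63.308 kW

Q_out = 63.3 kW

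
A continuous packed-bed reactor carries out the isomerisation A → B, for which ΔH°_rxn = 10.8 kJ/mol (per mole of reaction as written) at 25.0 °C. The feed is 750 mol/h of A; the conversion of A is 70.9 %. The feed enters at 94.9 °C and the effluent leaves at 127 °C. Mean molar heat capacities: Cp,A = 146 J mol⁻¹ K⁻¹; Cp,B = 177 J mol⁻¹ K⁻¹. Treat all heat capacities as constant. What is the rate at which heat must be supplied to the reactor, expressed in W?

Q_in = 3040 W

Extent of reaction ξ = 0.709 × 750 = 531.75 mol/h
Reaction term: ξ·ΔH°_rxn = 531.75 × 10.8 = 5742.9 kJ/h
Sensible, feed 94.9→25 °C: -7654.1 kJ/h
Outlet flows (mol/h): A 218.25, B 531.75
Sensible, products 25→127 °C: 12850 kJ/h
Q = ΔH = 10939 kJ/h = 3.0387 kW
Heat supplied = 3038.7 W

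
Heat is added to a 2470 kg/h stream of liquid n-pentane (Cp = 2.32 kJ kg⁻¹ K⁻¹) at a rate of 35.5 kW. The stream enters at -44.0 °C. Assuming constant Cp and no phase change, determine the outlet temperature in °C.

T_out = -21.7 °C

Q = 35.5 kW = 127800 kJ/h
ΔT = Q/(ṁ·Cp) = 127800/(2470×2.32) = 22.302 K
T_out = -44.0 + 22.302 = -21.698 °C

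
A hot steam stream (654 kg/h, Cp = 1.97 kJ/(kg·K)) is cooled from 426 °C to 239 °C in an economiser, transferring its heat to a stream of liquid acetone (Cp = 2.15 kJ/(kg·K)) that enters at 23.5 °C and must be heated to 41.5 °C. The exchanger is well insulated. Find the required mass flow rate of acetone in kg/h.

Heat released by hot stream: Q = 654 × 1.97 × (426 − 239) = 240930 kJ/h
Energy balance on cold side (adiabatic exchanger): Q = ṁ_c·Cp_c·(T_c,out − T_c,in)
ṁ_c = 240930 / [2.15 × (41.5 − 23.5)] = 6225.5 kg/h

ṁ_c = 6230 kg/h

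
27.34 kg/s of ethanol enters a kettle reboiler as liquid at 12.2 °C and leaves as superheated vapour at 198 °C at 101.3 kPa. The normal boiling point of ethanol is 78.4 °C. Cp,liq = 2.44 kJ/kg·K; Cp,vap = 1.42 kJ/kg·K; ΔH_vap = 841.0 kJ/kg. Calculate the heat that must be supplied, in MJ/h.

Q = 115000 MJ/h

liquid 12.2→78.4 °C: 161.53 kJ/kg
vaporisation at 78.4 °C: 841 kJ/kg
vapour 78.4→198 °C: 169.83 kJ/kg
Δh = 161.53 + 841 + 169.83 = 1172.4 kJ/kg
Q = ṁ·Δh = 27.34 kg/s × 1172.4 kJ/kg = 32052 kJ/s
|Q| = 32052 kW = 115390 MJ/h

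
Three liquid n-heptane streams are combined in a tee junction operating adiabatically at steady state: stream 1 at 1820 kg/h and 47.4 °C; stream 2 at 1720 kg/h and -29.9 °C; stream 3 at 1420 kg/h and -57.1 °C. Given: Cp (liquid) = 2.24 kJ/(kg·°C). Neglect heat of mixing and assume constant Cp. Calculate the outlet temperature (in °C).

T_out = -9.32 °C

No heat crosses the boundary, so H_out = H_in.
T_out = Σ ṁᵢCp,ᵢTᵢ / Σ ṁᵢCp,ᵢ
      = -103580 / 11110 = -9.323 °C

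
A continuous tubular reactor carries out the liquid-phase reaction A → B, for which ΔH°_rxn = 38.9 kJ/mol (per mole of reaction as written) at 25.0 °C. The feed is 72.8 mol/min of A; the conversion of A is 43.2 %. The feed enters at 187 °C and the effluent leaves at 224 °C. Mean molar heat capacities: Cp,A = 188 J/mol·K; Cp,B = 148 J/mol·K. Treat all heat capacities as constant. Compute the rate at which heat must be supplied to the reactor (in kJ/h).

Extent of reaction ξ = 0.432 × 72.8 = 31.45 mol/min
Reaction term: ξ·ΔH°_rxn = 31.45 × 38.9 = 1223.4 kJ/min
Sensible, feed 187→25 °C: -2217.2 kJ/min
Outlet flows (mol/min): A 41.35, B 31.45
Sensible, products 25→224 °C: 2473.3 kJ/min
Q = ΔH = 1479.4 kJ/min = 24.657 kW
Heat supplied = 88767 kJ/h

Q_in = 88800 kJ/h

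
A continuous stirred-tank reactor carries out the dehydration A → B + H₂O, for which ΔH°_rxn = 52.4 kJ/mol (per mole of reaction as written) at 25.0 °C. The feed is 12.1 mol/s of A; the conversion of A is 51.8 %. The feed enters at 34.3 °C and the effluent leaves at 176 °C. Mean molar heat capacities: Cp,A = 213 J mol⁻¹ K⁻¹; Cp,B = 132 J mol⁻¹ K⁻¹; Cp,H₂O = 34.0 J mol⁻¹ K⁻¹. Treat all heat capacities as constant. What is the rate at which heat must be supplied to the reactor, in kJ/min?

Extent of reaction ξ = 0.518 × 12.1 = 6.2678 mol/s
Reaction term: ξ·ΔH°_rxn = 6.2678 × 52.4 = 328.43 kJ/s
Sensible, feed 34.3→25 °C: -23.969 kJ/s
Outlet flows (mol/s): A 5.8322, B 6.2678, H₂O 6.2678
Sensible, products 25→176 °C: 344.69 kJ/s
Q = ΔH = 649.15 kJ/s = 649.15 kW
Heat supplied = 38949 kJ/min

Q_in = 38900 kJ/min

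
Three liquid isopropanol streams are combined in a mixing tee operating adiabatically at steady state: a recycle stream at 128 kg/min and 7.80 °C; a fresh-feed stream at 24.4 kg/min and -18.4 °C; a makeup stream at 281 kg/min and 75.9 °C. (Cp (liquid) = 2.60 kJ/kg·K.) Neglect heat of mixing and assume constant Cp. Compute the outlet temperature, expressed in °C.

T_out = 50.5 °C

No heat crosses the boundary, so H_out = H_in.
Σ ṁᵢCp,ᵢTᵢ = 128×2.60×7.80 + 24.4×2.60×-18.4 + 281×2.60×75.9 = 56881
Σ ṁᵢCp,ᵢ = 128×2.60 + 24.4×2.60 + 281×2.60 = 1126.8
T_out = 56881 / 1126.8 = 50.478 °C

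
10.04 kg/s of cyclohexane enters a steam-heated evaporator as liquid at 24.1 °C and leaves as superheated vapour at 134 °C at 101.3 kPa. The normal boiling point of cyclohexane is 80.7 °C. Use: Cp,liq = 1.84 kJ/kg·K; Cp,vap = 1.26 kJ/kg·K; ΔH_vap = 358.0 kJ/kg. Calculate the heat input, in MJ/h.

Q = 19100 MJ/h

liquid 24.1→80.7 °C: 104.14 kJ/kg
vaporisation at 80.7 °C: 358 kJ/kg
vapour 80.7→134 °C: 67.158 kJ/kg
Δh = 104.14 + 358 + 67.158 = 529.3 kJ/kg
Q = ṁ·Δh = 10.04 kg/s × 529.3 kJ/kg = 5314.2 kJ/s
|Q| = 5314.2 kW = 19131 MJ/h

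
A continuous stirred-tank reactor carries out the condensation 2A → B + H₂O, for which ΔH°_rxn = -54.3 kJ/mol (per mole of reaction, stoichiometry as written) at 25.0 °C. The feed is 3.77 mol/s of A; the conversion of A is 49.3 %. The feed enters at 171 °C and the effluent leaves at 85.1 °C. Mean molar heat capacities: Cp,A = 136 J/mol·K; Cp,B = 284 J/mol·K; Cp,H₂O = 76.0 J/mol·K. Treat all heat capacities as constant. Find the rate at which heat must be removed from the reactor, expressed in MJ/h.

Q_out = 323 MJ/h

Extent of reaction ξ = 0.493 × 3.77 / 2 = 0.92931 mol/s
Reaction term: ξ·ΔH°_rxn = 0.92931 × -54.3 = -50.461 kJ/s
Sensible, feed 171→25 °C: -74.857 kJ/s
Outlet flows (mol/s): A 1.9114, B 0.92931, H₂O 0.92931
Sensible, products 25→85.1 °C: 35.729 kJ/s
Q = ΔH = -89.589 kJ/s = -89.589 kW
Heat removed = 322.52 MJ/h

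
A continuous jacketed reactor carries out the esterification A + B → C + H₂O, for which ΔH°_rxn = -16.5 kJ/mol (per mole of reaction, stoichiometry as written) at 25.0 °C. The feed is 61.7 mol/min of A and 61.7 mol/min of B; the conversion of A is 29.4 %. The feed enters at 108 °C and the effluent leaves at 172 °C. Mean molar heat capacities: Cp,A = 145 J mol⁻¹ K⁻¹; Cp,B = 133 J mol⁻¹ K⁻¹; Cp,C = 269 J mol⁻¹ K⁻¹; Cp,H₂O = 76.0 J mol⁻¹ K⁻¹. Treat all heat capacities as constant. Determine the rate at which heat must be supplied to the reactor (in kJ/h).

Q_in = 58600 kJ/h

Extent of reaction ξ = 0.294 × 61.7 = 18.14 mol/min
Reaction term: ξ·ΔH°_rxn = 18.14 × -16.5 = -299.31 kJ/min
Sensible, feed 108→25 °C: -1423.7 kJ/min
Outlet flows (mol/min): A 43.56, B 43.56, C 18.14, H₂O 18.14
Sensible, products 25→172 °C: 2700.1 kJ/min
Q = ΔH = 977.12 kJ/min = 16.285 kW
Heat supplied = 58627 kJ/h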